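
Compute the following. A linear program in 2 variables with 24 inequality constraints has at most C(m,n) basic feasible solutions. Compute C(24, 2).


Each vertex corresponds to some choice of n active constraints out of m, so the number of vertices is at most C(m, n) = m! / (n!(m-n)!).
m = 24, n = 2
Numerator: 24 * 23
Denominator: 2! = 2
C(24, 2) = 276


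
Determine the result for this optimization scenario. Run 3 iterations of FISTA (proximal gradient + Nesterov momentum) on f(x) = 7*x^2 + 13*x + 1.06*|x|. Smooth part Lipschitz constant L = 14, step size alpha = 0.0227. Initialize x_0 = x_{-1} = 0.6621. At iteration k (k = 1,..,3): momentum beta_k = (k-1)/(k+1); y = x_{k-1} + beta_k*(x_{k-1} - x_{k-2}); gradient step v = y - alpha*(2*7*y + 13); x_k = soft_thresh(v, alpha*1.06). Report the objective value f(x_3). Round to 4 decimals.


FISTA on f(x) = 7*x^2 + 13*x + 1.06*|x|
L = 14, alpha = 0.0227
Iteration 1: beta = 0.0, y = 0.6621 + 0.0*(0.6621 - 0.6621) = 0.6621
  grad(y) = 22.2694, v = y - alpha*grad = 0.1566
  prox(v) = soft_thresh(0.1566, 0.0241) = 0.1325
Iteration 2: beta = 0.3333, y = 0.1325 + 0.3333*(0.1325 - 0.6621) = -0.044
  grad(y) = 12.384, v = y - alpha*grad = -0.3251
  prox(v) = soft_thresh(-0.3251, 0.0241) = -0.3011
Iteration 3: beta = 0.5, y = -0.3011 + 0.5*(-0.3011 - 0.1325) = -0.5178
  grad(y) = 5.7501, v = y - alpha*grad = -0.6484
  prox(v) = soft_thresh(-0.6484, 0.0241) = -0.6243
f(x_3) = 7*(-0.6243)^2 + 13*(-0.6243) + 1.06*|-0.6243| = -4.7259


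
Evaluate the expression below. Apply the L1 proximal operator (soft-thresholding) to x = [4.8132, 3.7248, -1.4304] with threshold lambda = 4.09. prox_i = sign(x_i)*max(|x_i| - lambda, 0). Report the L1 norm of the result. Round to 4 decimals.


Soft-thresholding with lambda = 4.09:
prox(4.8132) = sign(4.8132)*max(|4.8132| - 4.09, 0) = 0.7232
prox(3.7248) = sign(3.7248)*max(|3.7248| - 4.09, 0) = 0.0
prox(-1.4304) = sign(-1.4304)*max(|-1.4304| - 4.09, 0) = 0.0
prox(x) = [0.7232, 0.0, 0.0]
||prox(x)||_1 = 0.7232 + 0.0 + 0.0 = 0.7232


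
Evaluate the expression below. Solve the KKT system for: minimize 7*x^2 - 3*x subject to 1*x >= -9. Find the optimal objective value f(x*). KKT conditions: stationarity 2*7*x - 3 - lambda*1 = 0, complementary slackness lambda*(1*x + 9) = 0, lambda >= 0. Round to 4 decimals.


Step 1: Try lambda = 0 (constraint inactive).
Stationarity: 2*7*x - 3 = 0
x* = 3/(2*7) = 3/14 = 0.2143 (rounded; the exact value 3/14 is used below)
Check constraint: 1*0.2143 = 0.2143 >= -9 -- satisfied.
Step 2: Compute optimal value.
f(x*) = 7*(3/14)^2 - 3*(3/14) = -0.3214


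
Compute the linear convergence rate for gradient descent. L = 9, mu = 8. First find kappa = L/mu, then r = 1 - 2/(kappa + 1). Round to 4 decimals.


Step 1: Compute the condition number.
kappa = L/mu = 9/8 = 1.125
Step 2: Compute the convergence rate.
r = 1 - 2/(kappa + 1) = 1 - 2*mu/(L + mu) = (L - mu)/(L + mu) = 1/17 = 0.0588


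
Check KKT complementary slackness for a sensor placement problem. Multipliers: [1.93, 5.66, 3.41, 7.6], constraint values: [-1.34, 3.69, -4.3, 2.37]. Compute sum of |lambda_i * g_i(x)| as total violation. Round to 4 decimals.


KKT complementary slackness check:
lambda_1 * g_1 = 1.93 * -1.34 = -2.5862
lambda_2 * g_2 = 5.66 * 3.69 = 20.8854
lambda_3 * g_3 = 3.41 * -4.3 = -14.663
lambda_4 * g_4 = 7.6 * 2.37 = 18.012
Total violation = 2.5862 + 20.8854 + 14.663 + 18.012 = 56.1466


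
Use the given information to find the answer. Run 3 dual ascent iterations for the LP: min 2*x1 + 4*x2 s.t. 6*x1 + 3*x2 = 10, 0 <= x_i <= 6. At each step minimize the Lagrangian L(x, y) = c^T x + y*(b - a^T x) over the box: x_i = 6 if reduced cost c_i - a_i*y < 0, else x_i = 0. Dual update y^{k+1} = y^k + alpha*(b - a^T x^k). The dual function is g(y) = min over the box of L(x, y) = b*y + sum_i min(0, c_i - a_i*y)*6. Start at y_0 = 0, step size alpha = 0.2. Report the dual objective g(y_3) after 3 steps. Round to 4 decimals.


Dual ascent for LP: min 2*x1 + 4*x2, 6*x1 + 3*x2 = 10, 0 <= x_i <= 6
Step 1: y^k = 0.0, reduced costs: (2.0, 4.0)
  x^k = (0.0, 0.0), subgradient = b - a^T x = 10.0
  y^{k+1} = 0.0 + 0.2*10.0 = 2.0
Step 2: y^k = 2.0, reduced costs: (-10.0, -2.0)
  x^k = (6.0, 6.0), subgradient = b - a^T x = -44.0
  y^{k+1} = 2.0 + 0.2*-44.0 = -6.8
Step 3: y^k = -6.8, reduced costs: (42.8, 24.4)
  x^k = (0.0, 0.0), subgradient = b - a^T x = 10.0
  y^{k+1} = -6.8 + 0.2*10.0 = -4.8
Dual objective at y_3 = -4.8: reduced costs (30.8, 18.4), box minimizer x = (0.0, 0.0)
g(y_3) = b*y + (c1 - a1*y)*x1 + (c2 - a2*y)*x2 = 10*(-4.8) + 30.8*0.0 + 18.4*0.0 = -48.0 + 0.0 + 0.0 = -48.0


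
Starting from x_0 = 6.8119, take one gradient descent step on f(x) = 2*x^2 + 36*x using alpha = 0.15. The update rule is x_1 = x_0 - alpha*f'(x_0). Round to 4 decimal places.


We compute the gradient at x_0 and apply the update.
f'(x) = 4*x + 36
f'(6.8119) = 4*6.8119 + 36 = 63.2476
x_1 = 6.8119 - 0.15*63.2476 = -2.6752


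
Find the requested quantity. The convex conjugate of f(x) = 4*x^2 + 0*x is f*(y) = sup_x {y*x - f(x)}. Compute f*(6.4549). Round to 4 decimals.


f*(y) = sup_x {y*x - a*x^2 - b*x} = sup_x {(y-b)*x - a*x^2}
FOC: (y - b) - 2a*x = 0 => x* = (y - b)/(2a)
x* = (6.4549 - 0)/(2*4) = 0.8069
f*(6.4549) = (y-b)^2/(4a) = (6.4549 - 0)^2/(4*4)
= 41.6657/16 = 2.6041


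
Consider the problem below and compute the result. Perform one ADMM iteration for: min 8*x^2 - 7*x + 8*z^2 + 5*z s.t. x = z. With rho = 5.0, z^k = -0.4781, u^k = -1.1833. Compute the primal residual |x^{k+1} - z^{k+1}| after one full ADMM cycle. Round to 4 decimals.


ADMM iteration with rho = 5.0, z^k = -0.4781, u^k = -1.1833
Step 1: x-update.
Minimize 8*x^2 - 7*x + (5.0/2)*(x + 0.4781 - 1.1833)^2
FOC: (2*8 + 5.0)*x = 7 + 5.0*(-0.4781 + 1.1833)
x^{k+1} = 0.5012
Step 2: z-update.
Minimize 8*z^2 + 5*z + (5.0/2)*(0.5012 - z - 1.1833)^2
FOC: (2*8 + 5.0)*z = -5 + 5.0*(0.5012 - 1.1833)
z^{k+1} = -0.4005
Step 3: u-update.
u^{k+1} = -1.1833 + 0.5012 + 0.4005 = -0.2816
Step 4: Primal residual = |0.5012 + 0.4005| = 0.9017


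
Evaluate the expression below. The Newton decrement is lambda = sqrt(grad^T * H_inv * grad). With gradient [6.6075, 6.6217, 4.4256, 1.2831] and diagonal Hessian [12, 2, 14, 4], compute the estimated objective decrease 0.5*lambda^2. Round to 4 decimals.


Step 1: H is diagonal, so H^(-1) * g = [0.5506, 3.3109, 0.3161, 0.3208].
Step 2: g^T H^(-1) g = sum_i g_i^2 / H_ii
  = (6.6075)^2/12 + (6.6217)^2/2 + (4.4256)^2/14 + (1.2831)^2/4
  = 3.6383 + 21.9235 + 1.399 + 0.4116 = 27.3723
Step 3: Objective decrease = 0.5 * g^T H^(-1) g = 13.6861


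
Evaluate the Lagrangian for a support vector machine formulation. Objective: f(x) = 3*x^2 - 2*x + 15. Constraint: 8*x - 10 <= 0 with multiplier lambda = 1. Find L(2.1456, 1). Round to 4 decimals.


Step 1: Evaluate f(x).
f(2.1456) = 3*2.1456^2 - 2*2.1456 + 15 = 24.5196
Step 2: Evaluate g(x).
g(2.1456) = 8*2.1456 - 10 = 7.1648
Step 3: Compute Lagrangian.
L = 24.5196 + 1*7.1648 = 31.6844


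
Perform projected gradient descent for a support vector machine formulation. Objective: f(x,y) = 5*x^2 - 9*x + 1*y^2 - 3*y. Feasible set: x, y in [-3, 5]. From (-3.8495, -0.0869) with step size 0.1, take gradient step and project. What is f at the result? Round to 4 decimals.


Step 1: Compute gradient at (-3.8495, -0.0869).
grad_x = 2*5*-3.8495 - 9 = -47.495
grad_y = 2*1*-0.0869 - 3 = -3.1738
Step 2: Gradient step.
x_raw = -3.8495 - 0.1*-47.495 = 0.9
y_raw = -0.0869 - 0.1*-3.1738 = 0.2305
Step 3: Project onto [-3, 5].
x_proj = clip(0.9) = 0.9
y_proj = clip(0.2305) = 0.2305
Step 4: Evaluate f.
f(0.9, 0.2305) = -4.6883


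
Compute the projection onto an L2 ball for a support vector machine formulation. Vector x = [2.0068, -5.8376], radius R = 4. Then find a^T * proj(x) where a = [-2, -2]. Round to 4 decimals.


Step 1: Compute ||x|| (intermediates to 6 decimals).
||x|| = sqrt(2.0068^2 + (-5.8376)^2) = 6.17291
Step 2: Project.
Since ||x|| > R, scale = R/||x|| = 4/6.17291 = 0.647993, proj(x) = scale * x
proj(x) = [1.300392, -3.782724]
Step 3: Dot product.
a^T * proj(x) = -2*1.300392 - 2*(-3.782724) = 4.9647


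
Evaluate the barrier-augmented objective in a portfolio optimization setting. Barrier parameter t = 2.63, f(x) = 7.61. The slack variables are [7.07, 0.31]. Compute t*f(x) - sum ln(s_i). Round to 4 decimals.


Step 1: Compute log-barrier.
ln values: [1.9559, -1.1712]
phi = -(1.9559 - 1.1712) = -0.7847
Step 2: Compute augmented objective.
t*f(x) = 2.63*7.61 = 20.0143
Total = 20.0143 - 0.7847 = 19.2296


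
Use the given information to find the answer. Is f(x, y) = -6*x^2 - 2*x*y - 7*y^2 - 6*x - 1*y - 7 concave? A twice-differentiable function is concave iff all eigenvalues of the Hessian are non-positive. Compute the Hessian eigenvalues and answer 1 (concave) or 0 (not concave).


The Hessian of f(x,y) = -6*x^2 - 2*x*y - 7*y^2 - 6*x - 1*y - 7 is:
H = [[-12, -2], [-2, -14]]
Trace = -12 - 14 = -26
Determinant = -12*-14 - (-2)^2 = 164
Discriminant = (-26)^2 - 4*164 = 20.0
Eigenvalues: lambda_1 = -15.2361, lambda_2 = -10.7639
The function is concave.

1


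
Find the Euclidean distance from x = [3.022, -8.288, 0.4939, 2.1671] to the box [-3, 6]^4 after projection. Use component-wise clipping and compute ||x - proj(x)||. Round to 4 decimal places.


Project each component onto [-3, 6].
clip(3.022) = 3.022, clip(-8.288) = -3.0, clip(0.4939) = 0.4939, clip(2.1671) = 2.1671
Projection = [3.022, -3.0, 0.4939, 2.1671]
Squared diffs: [0.0, 27.9629, 0.0, 0.0]
Distance = sqrt(27.9629) = 5.288


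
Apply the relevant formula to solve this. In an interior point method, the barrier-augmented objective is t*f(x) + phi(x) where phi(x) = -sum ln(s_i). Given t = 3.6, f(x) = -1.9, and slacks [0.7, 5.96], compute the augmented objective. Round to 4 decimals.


Step 1: Compute log-barrier.
ln values: [-0.3567, 1.7851]
phi = -(-0.3567 + 1.7851) = -1.4284
Step 2: Compute augmented objective.
t*f(x) = 3.6*-1.9 = -6.84
Total = -6.84 - 1.4284 = -8.2684


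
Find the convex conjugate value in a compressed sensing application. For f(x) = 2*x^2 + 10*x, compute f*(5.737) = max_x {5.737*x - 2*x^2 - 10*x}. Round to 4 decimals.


f*(y) = sup_x {y*x - a*x^2 - b*x} = sup_x {(y-b)*x - a*x^2}
FOC: (y - b) - 2a*x = 0 => x* = (y - b)/(2a)
x* = (5.737 - 10)/(2*2) = -1.0658
f*(5.737) = (y-b)^2/(4a) = (5.737 - 10)^2/(4*2)
= 18.1732/8 = 2.2716


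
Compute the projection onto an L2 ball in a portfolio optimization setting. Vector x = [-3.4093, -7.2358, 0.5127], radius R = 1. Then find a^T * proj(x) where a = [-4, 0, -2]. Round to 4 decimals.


Step 1: Compute ||x|| (intermediates to 6 decimals).
||x|| = sqrt((-3.4093)^2 + (-7.2358)^2 + 0.5127^2) = 8.015172
Step 2: Project.
Since ||x|| > R, scale = R/||x|| = 1/8.015172 = 0.124763, proj(x) = scale * x
proj(x) = [-0.425354, -0.90276, 0.063966]
Step 3: Dot product.
a^T * proj(x) = -4*(-0.425354) + 0*(-0.90276) - 2*0.063966 = 1.5735


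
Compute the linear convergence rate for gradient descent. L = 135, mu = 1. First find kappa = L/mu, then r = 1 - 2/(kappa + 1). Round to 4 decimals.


Step 1: Compute the condition number.
kappa = L/mu = 135/1 = 135.0
Step 2: Compute the convergence rate.
r = 1 - 2/(kappa + 1) = 1 - 2*mu/(L + mu) = (L - mu)/(L + mu) = 134/136 = 0.9853


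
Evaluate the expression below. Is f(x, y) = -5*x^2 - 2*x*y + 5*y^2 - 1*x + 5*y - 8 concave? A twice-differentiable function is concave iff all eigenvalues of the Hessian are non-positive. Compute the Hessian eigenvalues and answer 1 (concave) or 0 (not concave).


The Hessian of f(x,y) = -5*x^2 - 2*x*y + 5*y^2 - 1*x + 5*y - 8 is:
H = [[-10, -2], [-2, 10]]
Trace = -10 + 10 = 0
Determinant = -10*10 - (-2)^2 = -104
Discriminant = (0)^2 - 4*-104 = 416.0
Eigenvalues: lambda_1 = -10.198, lambda_2 = 10.198
The function is not concave.

0


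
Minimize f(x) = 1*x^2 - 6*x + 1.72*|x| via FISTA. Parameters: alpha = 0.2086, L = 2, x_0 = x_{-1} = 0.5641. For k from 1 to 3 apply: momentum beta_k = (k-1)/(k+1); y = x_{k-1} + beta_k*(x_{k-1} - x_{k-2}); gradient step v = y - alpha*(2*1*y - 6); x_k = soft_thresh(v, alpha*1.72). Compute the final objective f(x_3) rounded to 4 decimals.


FISTA on f(x) = 1*x^2 - 6*x + 1.72*|x|
L = 2, alpha = 0.2086
Iteration 1: beta = 0.0, y = 0.5641 + 0.0*(0.5641 - 0.5641) = 0.5641
  grad(y) = -4.8718, v = y - alpha*grad = 1.5804
  prox(v) = soft_thresh(1.5804, 0.3588) = 1.2216
Iteration 2: beta = 0.3333, y = 1.2216 + 0.3333*(1.2216 - 0.5641) = 1.4407
  grad(y) = -3.1186, v = y - alpha*grad = 2.0913
  prox(v) = soft_thresh(2.0913, 0.3588) = 1.7325
Iteration 3: beta = 0.5, y = 1.7325 + 0.5*(1.7325 - 1.2216) = 1.9879
  grad(y) = -2.0242, v = y - alpha*grad = 2.4102
  prox(v) = soft_thresh(2.4102, 0.3588) = 2.0514
f(x_3) = 1*2.0514^2 - 6*2.0514 + 1.72*|2.0514| = -4.5717


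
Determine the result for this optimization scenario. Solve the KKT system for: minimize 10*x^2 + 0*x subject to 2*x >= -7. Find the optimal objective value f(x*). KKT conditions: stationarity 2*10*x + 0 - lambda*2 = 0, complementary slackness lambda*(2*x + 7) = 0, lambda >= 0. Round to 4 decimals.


Step 1: Try lambda = 0 (constraint inactive).
Stationarity: 2*10*x + 0 = 0
x* = 0/(2*10) = 0.0
Check constraint: 2*0.0 = 0.0 >= -7 -- satisfied.
Step 2: Compute optimal value.
f(x*) = 10*0.0^2 + 0*0.0 = 0.0


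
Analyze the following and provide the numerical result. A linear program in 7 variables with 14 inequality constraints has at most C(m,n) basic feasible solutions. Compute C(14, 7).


Each vertex corresponds to some choice of n active constraints out of m, so the number of vertices is at most C(m, n) = m! / (n!(m-n)!).
m = 14, n = 7
Numerator: 14 * 13 * 12 * 11 * 10 * 9 * 8
Denominator: 7! = 5040
C(14, 7) = 3432


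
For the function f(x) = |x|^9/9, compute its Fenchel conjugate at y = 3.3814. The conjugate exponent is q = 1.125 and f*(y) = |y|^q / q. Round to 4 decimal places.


The conjugate exponent q satisfies 1/p + 1/q = 1.
p = 9, so q = 9/(9 - 1) = 1.125
|y|^q = 3.3814^1.125 = 3.9376
f*(3.3814) = 3.9376 / 1.125 = 3.5001


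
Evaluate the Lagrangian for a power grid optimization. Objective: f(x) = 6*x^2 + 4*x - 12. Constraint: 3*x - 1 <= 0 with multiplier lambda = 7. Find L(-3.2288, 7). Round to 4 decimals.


Step 1: Evaluate f(x).
f(-3.2288) = 6*(-3.2288)^2 + 4*(-3.2288) - 12 = 37.6357
Step 2: Evaluate g(x).
g(-3.2288) = 3*-3.2288 - 1 = -10.6864
Step 3: Compute Lagrangian.
L = 37.6357 + 7*-10.6864 = -37.1691


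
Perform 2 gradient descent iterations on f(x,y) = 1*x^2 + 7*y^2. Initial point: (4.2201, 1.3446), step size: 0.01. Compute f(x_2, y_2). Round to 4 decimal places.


Gradient descent on f(x,y) = 1*x^2 + 7*y^2.
Starting point: (4.2201, 1.3446), alpha = 0.01
Step 1: grad_x = 2*1*4.2201 = 8.4402, grad_y = 2*7*1.3446 = 18.8244
  x_1 = 4.2201 - 0.01*8.4402 = 4.1357
  y_1 = 1.3446 - 0.01*18.8244 = 1.1564
Step 2: grad_x = 2*1*4.1357 = 8.2714, grad_y = 2*7*1.1564 = 16.189
  x_2 = 4.1357 - 0.01*8.2714 = 4.053
  y_2 = 1.1564 - 0.01*16.189 = 0.9945
f(4.053, 0.9945) = 1*4.053^2 + 7*0.9945^2 = 23.3494


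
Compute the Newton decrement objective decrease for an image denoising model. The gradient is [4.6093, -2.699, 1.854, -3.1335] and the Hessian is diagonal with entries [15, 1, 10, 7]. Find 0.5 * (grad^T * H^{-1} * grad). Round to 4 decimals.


Step 1: H is diagonal, so H^(-1) * g = [0.3073, -2.699, 0.1854, -0.4476].
Step 2: g^T H^(-1) g = sum_i g_i^2 / H_ii
  = (4.6093)^2/15 + (-2.699)^2/1 + (1.854)^2/10 + (-3.1335)^2/7
  = 1.4164 + 7.2846 + 0.3437 + 1.4027 = 10.4474
Step 3: Objective decrease = 0.5 * g^T H^(-1) g = 5.2237


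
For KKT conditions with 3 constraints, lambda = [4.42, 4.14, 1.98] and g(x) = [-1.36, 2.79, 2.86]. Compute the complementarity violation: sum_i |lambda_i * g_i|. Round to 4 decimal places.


KKT complementary slackness check:
lambda_1 * g_1 = 4.42 * -1.36 = -6.0112
lambda_2 * g_2 = 4.14 * 2.79 = 11.5506
lambda_3 * g_3 = 1.98 * 2.86 = 5.6628
Total violation = 6.0112 + 11.5506 + 5.6628 = 23.2246


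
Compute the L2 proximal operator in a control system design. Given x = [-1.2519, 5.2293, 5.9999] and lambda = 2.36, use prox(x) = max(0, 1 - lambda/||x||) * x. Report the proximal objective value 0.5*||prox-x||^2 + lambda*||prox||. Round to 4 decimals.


Step 1: Compute ||x||.
||x|| = 8.0568
Step 2: Compute scaling factor.
scale = max(0, 1 - 2.36/8.0568) = 0.7071
Step 3: prox(x) = [-0.8852, 3.6975, 4.2424]
||prox(x)|| = 5.6968
Step 4: Proximal objective.
0.5*||prox-x||^2 = 2.7848
lambda*||prox|| = 13.4444
Total = 16.2292


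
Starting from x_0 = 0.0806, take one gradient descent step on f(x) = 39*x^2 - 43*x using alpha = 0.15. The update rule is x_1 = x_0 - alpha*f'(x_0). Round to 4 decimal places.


We compute the gradient at x_0 and apply the update.
f'(x) = 78*x - 43
f'(0.0806) = 78*0.0806 - 43 = -36.7132
x_1 = 0.0806 - 0.15*-36.7132 = 5.5876


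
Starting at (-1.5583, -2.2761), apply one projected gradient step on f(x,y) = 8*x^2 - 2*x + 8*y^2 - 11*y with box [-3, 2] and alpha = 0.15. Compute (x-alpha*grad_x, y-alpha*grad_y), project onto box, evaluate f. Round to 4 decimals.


Step 1: Compute gradient at (-1.5583, -2.2761).
grad_x = 2*8*-1.5583 - 2 = -26.9328
grad_y = 2*8*-2.2761 - 11 = -47.4176
Step 2: Gradient step.
x_raw = -1.5583 - 0.15*-26.9328 = 2.4816
y_raw = -2.2761 - 0.15*-47.4176 = 4.8365
Step 3: Project onto [-3, 2].
x_proj = clip(2.4816) = 2.0
y_proj = clip(4.8365) = 2.0
Step 4: Evaluate f.
f(2.0, 2.0) = 38.0


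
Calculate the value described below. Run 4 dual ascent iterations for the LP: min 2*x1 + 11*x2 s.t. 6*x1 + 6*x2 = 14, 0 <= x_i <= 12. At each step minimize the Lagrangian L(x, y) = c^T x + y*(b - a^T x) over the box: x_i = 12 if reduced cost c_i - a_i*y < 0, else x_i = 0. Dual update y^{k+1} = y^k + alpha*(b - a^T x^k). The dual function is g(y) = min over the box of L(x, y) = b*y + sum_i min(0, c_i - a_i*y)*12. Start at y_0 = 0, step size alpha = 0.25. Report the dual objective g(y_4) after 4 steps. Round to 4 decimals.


Dual ascent for LP: min 2*x1 + 11*x2, 6*x1 + 6*x2 = 14, 0 <= x_i <= 12
Step 1: y^k = 0.0, reduced costs: (2.0, 11.0)
  x^k = (0.0, 0.0), subgradient = b - a^T x = 14.0
  y^{k+1} = 0.0 + 0.25*14.0 = 3.5
Step 2: y^k = 3.5, reduced costs: (-19.0, -10.0)
  x^k = (12.0, 12.0), subgradient = b - a^T x = -130.0
  y^{k+1} = 3.5 + 0.25*-130.0 = -29.0
Step 3: y^k = -29.0, reduced costs: (176.0, 185.0)
  x^k = (0.0, 0.0), subgradient = b - a^T x = 14.0
  y^{k+1} = -29.0 + 0.25*14.0 = -25.5
Step 4: y^k = -25.5, reduced costs: (155.0, 164.0)
  x^k = (0.0, 0.0), subgradient = b - a^T x = 14.0
  y^{k+1} = -25.5 + 0.25*14.0 = -22.0
Dual objective at y_4 = -22.0: reduced costs (134.0, 143.0), box minimizer x = (0.0, 0.0)
g(y_4) = b*y + (c1 - a1*y)*x1 + (c2 - a2*y)*x2 = 14*(-22.0) + 134.0*0.0 + 143.0*0.0 = -308.0 + 0.0 + 0.0 = -308.0


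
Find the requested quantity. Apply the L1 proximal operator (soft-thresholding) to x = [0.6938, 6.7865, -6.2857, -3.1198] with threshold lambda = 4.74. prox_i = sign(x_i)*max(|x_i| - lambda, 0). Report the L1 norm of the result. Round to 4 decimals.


Soft-thresholding with lambda = 4.74:
prox(0.6938) = sign(0.6938)*max(|0.6938| - 4.74, 0) = 0.0
prox(6.7865) = sign(6.7865)*max(|6.7865| - 4.74, 0) = 2.0465
prox(-6.2857) = sign(-6.2857)*max(|-6.2857| - 4.74, 0) = -1.5457
prox(-3.1198) = sign(-3.1198)*max(|-3.1198| - 4.74, 0) = 0.0
prox(x) = [0.0, 2.0465, -1.5457, 0.0]
||prox(x)||_1 = 0.0 + 2.0465 + 1.5457 + 0.0 = 3.5922


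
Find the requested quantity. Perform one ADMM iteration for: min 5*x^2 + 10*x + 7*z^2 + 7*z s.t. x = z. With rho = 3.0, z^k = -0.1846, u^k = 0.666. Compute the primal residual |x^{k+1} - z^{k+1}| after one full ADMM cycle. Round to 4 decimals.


ADMM iteration with rho = 3.0, z^k = -0.1846, u^k = 0.666
Step 1: x-update.
Minimize 5*x^2 + 10*x + (3.0/2)*(x + 0.1846 + 0.666)^2
FOC: (2*5 + 3.0)*x = -10 + 3.0*(-0.1846 - 0.666)
x^{k+1} = -0.9655
Step 2: z-update.
Minimize 7*z^2 + 7*z + (3.0/2)*(-0.9655 - z + 0.666)^2
FOC: (2*7 + 3.0)*z = -7 + 3.0*(-0.9655 + 0.666)
z^{k+1} = -0.4646
Step 3: u-update.
u^{k+1} = 0.666 - 0.9655 + 0.4646 = 0.1651
Step 4: Primal residual = |-0.9655 + 0.4646| = 0.5009


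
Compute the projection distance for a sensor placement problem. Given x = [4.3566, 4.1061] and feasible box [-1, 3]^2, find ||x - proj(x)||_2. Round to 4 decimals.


Project each component onto [-1, 3].
clip(4.3566) = 3.0, clip(4.1061) = 3.0
Projection = [3.0, 3.0]
Squared diffs: [1.8404, 1.2235]
Distance = sqrt(3.0639) = 1.7504


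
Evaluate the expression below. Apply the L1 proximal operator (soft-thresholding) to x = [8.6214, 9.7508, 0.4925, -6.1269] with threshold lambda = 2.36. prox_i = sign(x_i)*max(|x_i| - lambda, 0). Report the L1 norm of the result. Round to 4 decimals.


Soft-thresholding with lambda = 2.36:
prox(8.6214) = sign(8.6214)*max(|8.6214| - 2.36, 0) = 6.2614
prox(9.7508) = sign(9.7508)*max(|9.7508| - 2.36, 0) = 7.3908
prox(0.4925) = sign(0.4925)*max(|0.4925| - 2.36, 0) = 0.0
prox(-6.1269) = sign(-6.1269)*max(|-6.1269| - 2.36, 0) = -3.7669
prox(x) = [6.2614, 7.3908, 0.0, -3.7669]
||prox(x)||_1 = 6.2614 + 7.3908 + 0.0 + 3.7669 = 17.4191


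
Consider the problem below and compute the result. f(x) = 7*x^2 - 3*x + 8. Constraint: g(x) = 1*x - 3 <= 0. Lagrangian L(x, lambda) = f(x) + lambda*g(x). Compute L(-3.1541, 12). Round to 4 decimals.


Step 1: Evaluate f(x).
f(-3.1541) = 7*(-3.1541)^2 - 3*(-3.1541) + 8 = 87.1007
Step 2: Evaluate g(x).
g(-3.1541) = 1*-3.1541 - 3 = -6.1541
Step 3: Compute Lagrangian.
L = 87.1007 + 12*-6.1541 = 13.2515


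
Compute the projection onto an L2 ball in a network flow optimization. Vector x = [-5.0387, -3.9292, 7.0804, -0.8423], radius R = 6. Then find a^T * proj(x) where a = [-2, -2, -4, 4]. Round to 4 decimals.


Step 1: Compute ||x|| (intermediates to 6 decimals).
||x|| = sqrt((-5.0387)^2 + (-3.9292)^2 + 7.0804^2 + (-0.8423)^2) = 9.574374
Step 2: Project.
Since ||x|| > R, scale = R/||x|| = 6/9.574374 = 0.626673, proj(x) = scale * x
proj(x) = [-3.157617, -2.462324, 4.437096, -0.527847]
Step 3: Dot product.
a^T * proj(x) = -2*(-3.157617) - 2*(-2.462324) - 4*4.437096 + 4*(-0.527847) = -8.6199


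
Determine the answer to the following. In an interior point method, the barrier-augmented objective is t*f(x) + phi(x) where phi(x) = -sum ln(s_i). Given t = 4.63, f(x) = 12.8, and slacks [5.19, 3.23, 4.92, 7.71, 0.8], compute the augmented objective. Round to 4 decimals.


Step 1: Compute log-barrier.
ln values: [1.6467, 1.1725, 1.5933, 2.0425, -0.2231]
phi = -(1.6467 + 1.1725 + 1.5933 + 2.0425 - 0.2231) = -6.2319
Step 2: Compute augmented objective.
t*f(x) = 4.63*12.8 = 59.264
Total = 59.264 - 6.2319 = 53.0321


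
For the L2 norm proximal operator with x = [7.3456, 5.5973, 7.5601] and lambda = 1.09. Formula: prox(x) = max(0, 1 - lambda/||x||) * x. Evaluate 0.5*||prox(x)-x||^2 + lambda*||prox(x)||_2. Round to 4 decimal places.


Step 1: Compute ||x||.
||x|| = 11.9349
Step 2: Compute scaling factor.
scale = max(0, 1 - 1.09/11.9349) = 0.9087
Step 3: prox(x) = [6.6747, 5.0861, 6.8696]
||prox(x)|| = 10.8449
Step 4: Proximal objective.
0.5*||prox-x||^2 = 0.5941
lambda*||prox|| = 11.8209
Total = 12.415


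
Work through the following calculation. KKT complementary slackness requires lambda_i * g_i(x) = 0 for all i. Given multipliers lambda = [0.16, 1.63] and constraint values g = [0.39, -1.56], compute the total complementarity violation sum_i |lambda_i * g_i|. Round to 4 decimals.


KKT complementary slackness check:
lambda_1 * g_1 = 0.16 * 0.39 = 0.0624
lambda_2 * g_2 = 1.63 * -1.56 = -2.5428
Total violation = 0.0624 + 2.5428 = 2.6052


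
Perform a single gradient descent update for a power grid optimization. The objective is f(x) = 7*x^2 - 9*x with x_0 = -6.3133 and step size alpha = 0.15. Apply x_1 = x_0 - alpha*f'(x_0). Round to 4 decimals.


We compute the gradient at x_0 and apply the update.
f'(x) = 14*x - 9
f'(-6.3133) = 14*-6.3133 - 9 = -97.3862
x_1 = -6.3133 - 0.15*-97.3862 = 8.2946


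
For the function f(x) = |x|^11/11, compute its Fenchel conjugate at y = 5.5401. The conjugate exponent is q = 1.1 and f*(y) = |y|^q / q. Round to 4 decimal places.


The conjugate exponent q satisfies 1/p + 1/q = 1.
p = 11, so q = 11/(11 - 1) = 1.1
|y|^q = 5.5401^1.1 = 6.5746
f*(5.5401) = 6.5746 / 1.1 = 5.9769


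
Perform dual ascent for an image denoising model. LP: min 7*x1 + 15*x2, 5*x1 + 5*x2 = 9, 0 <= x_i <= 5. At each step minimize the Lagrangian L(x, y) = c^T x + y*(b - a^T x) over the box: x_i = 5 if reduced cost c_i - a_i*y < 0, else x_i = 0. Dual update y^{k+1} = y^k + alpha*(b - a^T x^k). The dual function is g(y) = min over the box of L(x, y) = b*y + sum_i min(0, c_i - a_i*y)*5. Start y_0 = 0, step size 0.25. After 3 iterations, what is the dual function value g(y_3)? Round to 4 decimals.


Dual ascent for LP: min 7*x1 + 15*x2, 5*x1 + 5*x2 = 9, 0 <= x_i <= 5
Step 1: y^k = 0.0, reduced costs: (7.0, 15.0)
  x^k = (0.0, 0.0), subgradient = b - a^T x = 9.0
  y^{k+1} = 0.0 + 0.25*9.0 = 2.25
Step 2: y^k = 2.25, reduced costs: (-4.25, 3.75)
  x^k = (5.0, 0.0), subgradient = b - a^T x = -16.0
  y^{k+1} = 2.25 + 0.25*-16.0 = -1.75
Step 3: y^k = -1.75, reduced costs: (15.75, 23.75)
  x^k = (0.0, 0.0), subgradient = b - a^T x = 9.0
  y^{k+1} = -1.75 + 0.25*9.0 = 0.5
Dual objective at y_3 = 0.5: reduced costs (4.5, 12.5), box minimizer x = (0.0, 0.0)
g(y_3) = b*y + (c1 - a1*y)*x1 + (c2 - a2*y)*x2 = 9*0.5 + 4.5*0.0 + 12.5*0.0 = 4.5 + 0.0 + 0.0 = 4.5


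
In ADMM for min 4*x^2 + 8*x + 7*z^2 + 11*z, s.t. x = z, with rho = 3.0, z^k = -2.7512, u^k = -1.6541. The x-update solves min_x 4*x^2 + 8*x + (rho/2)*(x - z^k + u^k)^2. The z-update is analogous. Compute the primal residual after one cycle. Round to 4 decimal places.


ADMM iteration with rho = 3.0, z^k = -2.7512, u^k = -1.6541
Step 1: x-update.
Minimize 4*x^2 + 8*x + (3.0/2)*(x + 2.7512 - 1.6541)^2
FOC: (2*4 + 3.0)*x = -8 + 3.0*(-2.7512 + 1.6541)
x^{k+1} = -1.0265
Step 2: z-update.
Minimize 7*z^2 + 11*z + (3.0/2)*(-1.0265 - z - 1.6541)^2
FOC: (2*7 + 3.0)*z = -11 + 3.0*(-1.0265 - 1.6541)
z^{k+1} = -1.1201
Step 3: u-update.
u^{k+1} = -1.6541 - 1.0265 + 1.1201 = -1.5605
Step 4: Primal residual = |-1.0265 + 1.1201| = 0.0936


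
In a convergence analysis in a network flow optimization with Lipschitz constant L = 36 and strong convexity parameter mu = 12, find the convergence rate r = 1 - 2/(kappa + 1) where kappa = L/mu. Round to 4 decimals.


Step 1: Compute the condition number.
kappa = L/mu = 36/12 = 3.0
Step 2: Compute the convergence rate.
r = 1 - 2/(kappa + 1) = 1 - 2*mu/(L + mu) = (L - mu)/(L + mu) = 24/48 = 0.5


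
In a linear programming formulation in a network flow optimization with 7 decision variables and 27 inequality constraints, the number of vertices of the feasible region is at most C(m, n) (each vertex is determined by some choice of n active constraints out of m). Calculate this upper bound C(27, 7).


Each vertex corresponds to some choice of n active constraints out of m, so the number of vertices is at most C(m, n) = m! / (n!(m-n)!).
m = 27, n = 7
Numerator: 27 * 26 * 25 * 24 * 23 * 22 * 21
Denominator: 7! = 5040
C(27, 7) = 888030


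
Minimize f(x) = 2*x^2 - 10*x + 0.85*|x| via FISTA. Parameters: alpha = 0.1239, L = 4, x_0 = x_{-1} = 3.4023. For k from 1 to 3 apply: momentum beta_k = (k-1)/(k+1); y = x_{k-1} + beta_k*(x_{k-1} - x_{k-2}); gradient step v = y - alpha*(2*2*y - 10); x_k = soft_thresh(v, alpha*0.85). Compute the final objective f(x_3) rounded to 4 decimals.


FISTA on f(x) = 2*x^2 - 10*x + 0.85*|x|
L = 4, alpha = 0.1239
Iteration 1: beta = 0.0, y = 3.4023 + 0.0*(3.4023 - 3.4023) = 3.4023
  grad(y) = 3.6092, v = y - alpha*grad = 2.9551
  prox(v) = soft_thresh(2.9551, 0.1053) = 2.8498
Iteration 2: beta = 0.3333, y = 2.8498 + 0.3333*(2.8498 - 3.4023) = 2.6656
  grad(y) = 0.6626, v = y - alpha*grad = 2.5835
  prox(v) = soft_thresh(2.5835, 0.1053) = 2.4782
Iteration 3: beta = 0.5, y = 2.4782 + 0.5*(2.4782 - 2.8498) = 2.2924
  grad(y) = -0.8302, v = y - alpha*grad = 2.3953
  prox(v) = soft_thresh(2.3953, 0.1053) = 2.29
f(x_3) = 2*2.29^2 - 10*2.29 + 0.85*|2.29| = -10.4653


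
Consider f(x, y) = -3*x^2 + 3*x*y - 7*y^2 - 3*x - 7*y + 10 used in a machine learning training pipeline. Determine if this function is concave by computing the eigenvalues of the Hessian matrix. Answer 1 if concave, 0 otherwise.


The Hessian of f(x,y) = -3*x^2 + 3*x*y - 7*y^2 - 3*x - 7*y + 10 is:
H = [[-6, 3], [3, -14]]
Trace = -6 - 14 = -20
Determinant = -6*-14 - (3)^2 = 75
Discriminant = (-20)^2 - 4*75 = 100.0
Eigenvalues: lambda_1 = -15.0, lambda_2 = -5.0
The function is concave.

1


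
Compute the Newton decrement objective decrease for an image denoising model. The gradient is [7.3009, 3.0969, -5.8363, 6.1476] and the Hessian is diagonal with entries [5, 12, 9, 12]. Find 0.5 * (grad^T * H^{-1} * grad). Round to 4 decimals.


Step 1: H is diagonal, so H^(-1) * g = [1.4602, 0.2581, -0.6485, 0.5123].
Step 2: g^T H^(-1) g = sum_i g_i^2 / H_ii
  = (7.3009)^2/5 + (3.0969)^2/12 + (-5.8363)^2/9 + (6.1476)^2/12
  = 10.6606 + 0.7992 + 3.7847 + 3.1494 = 18.394
Step 3: Objective decrease = 0.5 * g^T H^(-1) g = 9.197


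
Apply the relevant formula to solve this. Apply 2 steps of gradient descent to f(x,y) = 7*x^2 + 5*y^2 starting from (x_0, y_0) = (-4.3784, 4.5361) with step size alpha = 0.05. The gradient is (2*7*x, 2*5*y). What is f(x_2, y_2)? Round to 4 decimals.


Gradient descent on f(x,y) = 7*x^2 + 5*y^2.
Starting point: (-4.3784, 4.5361), alpha = 0.05
Step 1: grad_x = 2*7*-4.3784 = -61.2976, grad_y = 2*5*4.5361 = 45.361
  x_1 = -4.3784 - 0.05*-61.2976 = -1.3135
  y_1 = 4.5361 - 0.05*45.361 = 2.2681
Step 2: grad_x = 2*7*-1.3135 = -18.3893, grad_y = 2*5*2.2681 = 22.6805
  x_2 = -1.3135 - 0.05*-18.3893 = -0.3941
  y_2 = 2.2681 - 0.05*22.6805 = 1.134
f(-0.3941, 1.134) = 7*(-0.3941)^2 + 5*1.134^2 = 7.517


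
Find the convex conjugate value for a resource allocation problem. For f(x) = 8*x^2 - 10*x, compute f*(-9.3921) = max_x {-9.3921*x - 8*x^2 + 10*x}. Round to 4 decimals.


f*(y) = sup_x {y*x - a*x^2 - b*x} = sup_x {(y-b)*x - a*x^2}
FOC: (y - b) - 2a*x = 0 => x* = (y - b)/(2a)
x* = (-9.3921 + 10)/(2*8) = 0.038
f*(-9.3921) = (y-b)^2/(4a) = (-9.3921 + 10)^2/(4*8)
= 0.3695/32 = 0.0115


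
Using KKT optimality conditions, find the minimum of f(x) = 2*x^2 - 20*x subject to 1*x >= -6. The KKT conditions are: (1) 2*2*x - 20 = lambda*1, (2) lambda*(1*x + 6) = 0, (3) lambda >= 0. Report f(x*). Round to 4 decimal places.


Step 1: Try lambda = 0 (constraint inactive).
Stationarity: 2*2*x - 20 = 0
x* = 20/(2*2) = 5.0
Check constraint: 1*5.0 = 5.0 >= -6 -- satisfied.
Step 2: Compute optimal value.
f(x*) = 2*5.0^2 - 20*5.0 = -50.0


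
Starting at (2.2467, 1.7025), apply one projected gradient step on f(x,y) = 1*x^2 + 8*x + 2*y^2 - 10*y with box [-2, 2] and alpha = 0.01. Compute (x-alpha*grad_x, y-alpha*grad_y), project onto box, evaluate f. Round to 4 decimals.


Step 1: Compute gradient at (2.2467, 1.7025).
grad_x = 2*1*2.2467 + 8 = 12.4934
grad_y = 2*2*1.7025 - 10 = -3.19
Step 2: Gradient step.
x_raw = 2.2467 - 0.01*12.4934 = 2.1218
y_raw = 1.7025 - 0.01*-3.19 = 1.7344
Step 3: Project onto [-2, 2].
x_proj = clip(2.1218) = 2.0
y_proj = clip(1.7344) = 1.7344
Step 4: Evaluate f.
f(2.0, 1.7344) = 8.6723


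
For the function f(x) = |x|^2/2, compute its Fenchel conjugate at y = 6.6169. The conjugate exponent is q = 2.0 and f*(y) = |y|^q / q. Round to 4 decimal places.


The conjugate exponent q satisfies 1/p + 1/q = 1.
p = 2, so q = 2/(2 - 1) = 2.0
|y|^q = 6.6169^2.0 = 43.7834
f*(6.6169) = 43.7834 / 2.0 = 21.8917


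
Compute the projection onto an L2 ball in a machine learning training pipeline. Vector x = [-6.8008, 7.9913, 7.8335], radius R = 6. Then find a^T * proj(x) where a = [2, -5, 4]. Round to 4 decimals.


Step 1: Compute ||x|| (intermediates to 6 decimals).
||x|| = sqrt((-6.8008)^2 + 7.9913^2 + 7.8335^2) = 13.094865
Step 2: Project.
Since ||x|| > R, scale = R/||x|| = 6/13.094865 = 0.458195, proj(x) = scale * x
proj(x) = [-3.116093, 3.661574, 3.589271]
Step 3: Dot product.
a^T * proj(x) = 2*(-3.116093) - 5*3.661574 + 4*3.589271 = -10.183


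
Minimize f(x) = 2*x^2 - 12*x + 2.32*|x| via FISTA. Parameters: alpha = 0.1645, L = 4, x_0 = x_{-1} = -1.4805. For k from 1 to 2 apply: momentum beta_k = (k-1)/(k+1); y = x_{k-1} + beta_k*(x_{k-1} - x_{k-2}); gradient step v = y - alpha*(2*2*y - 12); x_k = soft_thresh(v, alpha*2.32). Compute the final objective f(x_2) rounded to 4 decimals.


FISTA on f(x) = 2*x^2 - 12*x + 2.32*|x|
L = 4, alpha = 0.1645
Iteration 1: beta = 0.0, y = -1.4805 + 0.0*(-1.4805 + 1.4805) = -1.4805
  grad(y) = -17.922, v = y - alpha*grad = 1.4677
  prox(v) = soft_thresh(1.4677, 0.3816) = 1.086
Iteration 2: beta = 0.3333, y = 1.086 + 0.3333*(1.086 + 1.4805) = 1.9415
  grad(y) = -4.2338, v = y - alpha*grad = 2.638
  prox(v) = soft_thresh(2.638, 0.3816) = 2.2564
f(x_2) = 2*2.2564^2 - 12*2.2564 + 2.32*|2.2564| = -11.6592


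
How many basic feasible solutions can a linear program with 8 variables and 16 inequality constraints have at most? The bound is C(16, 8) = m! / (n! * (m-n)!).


Each vertex corresponds to some choice of n active constraints out of m, so the number of vertices is at most C(m, n) = m! / (n!(m-n)!).
m = 16, n = 8
Numerator: 16 * 15 * 14 * 13 * 12 * 11 * 10 * 9
Denominator: 8! = 40320
C(16, 8) = 12870


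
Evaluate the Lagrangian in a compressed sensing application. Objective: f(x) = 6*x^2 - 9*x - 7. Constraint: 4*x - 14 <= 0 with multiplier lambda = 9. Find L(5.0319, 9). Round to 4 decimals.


Step 1: Evaluate f(x).
f(5.0319) = 6*5.0319^2 - 9*5.0319 - 7 = 99.633
Step 2: Evaluate g(x).
g(5.0319) = 4*5.0319 - 14 = 6.1276
Step 3: Compute Lagrangian.
L = 99.633 + 9*6.1276 = 154.7814


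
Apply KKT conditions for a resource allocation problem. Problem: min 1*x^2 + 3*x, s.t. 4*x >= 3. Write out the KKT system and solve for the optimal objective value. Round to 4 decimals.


Step 1: Try lambda = 0 (constraint inactive).
x_unc = -3/(2*1) = -1.5
Check: 4*-1.5 = -6.0 < 3 -- violated!
Step 2: Constraint must be active: 4*x = 3
x* = 3/4 = 0.75
lambda = (2*1*0.75 + 3)/4 = 1.125
Step 3: Compute optimal value.
f(x*) = 1*0.75^2 + 3*0.75 = 2.8125


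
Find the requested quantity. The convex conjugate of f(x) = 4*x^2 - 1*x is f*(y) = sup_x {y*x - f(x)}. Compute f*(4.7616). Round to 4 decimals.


f*(y) = sup_x {y*x - a*x^2 - b*x} = sup_x {(y-b)*x - a*x^2}
FOC: (y - b) - 2a*x = 0 => x* = (y - b)/(2a)
x* = (4.7616 + 1)/(2*4) = 0.7202
f*(4.7616) = (y-b)^2/(4a) = (4.7616 + 1)^2/(4*4)
= 33.196/16 = 2.0748


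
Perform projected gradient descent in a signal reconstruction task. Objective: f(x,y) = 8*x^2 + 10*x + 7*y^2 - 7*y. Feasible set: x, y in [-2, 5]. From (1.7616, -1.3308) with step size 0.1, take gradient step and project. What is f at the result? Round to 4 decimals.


Step 1: Compute gradient at (1.7616, -1.3308).
grad_x = 2*8*1.7616 + 10 = 38.1856
grad_y = 2*7*-1.3308 - 7 = -25.6312
Step 2: Gradient step.
x_raw = 1.7616 - 0.1*38.1856 = -2.057
y_raw = -1.3308 - 0.1*-25.6312 = 1.2323
Step 3: Project onto [-2, 5].
x_proj = clip(-2.057) = -2.0
y_proj = clip(1.2323) = 1.2323
Step 4: Evaluate f.
f(-2.0, 1.2323) = 14.004


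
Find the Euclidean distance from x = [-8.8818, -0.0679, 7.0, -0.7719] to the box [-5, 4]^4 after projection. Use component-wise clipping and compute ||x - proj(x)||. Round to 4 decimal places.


Project each component onto [-5, 4].
clip(-8.8818) = -5.0, clip(-0.0679) = -0.0679, clip(7.0) = 4.0, clip(-0.7719) = -0.7719
Projection = [-5.0, -0.0679, 4.0, -0.7719]
Squared diffs: [15.0684, 0.0, 9.0, 0.0]
Distance = sqrt(24.0684) = 4.906


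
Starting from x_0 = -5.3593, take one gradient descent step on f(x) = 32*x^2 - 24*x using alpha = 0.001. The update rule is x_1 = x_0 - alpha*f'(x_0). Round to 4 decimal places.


We compute the gradient at x_0 and apply the update.
f'(x) = 64*x - 24
f'(-5.3593) = 64*-5.3593 - 24 = -366.9952
x_1 = -5.3593 - 0.001*-366.9952 = -4.9923


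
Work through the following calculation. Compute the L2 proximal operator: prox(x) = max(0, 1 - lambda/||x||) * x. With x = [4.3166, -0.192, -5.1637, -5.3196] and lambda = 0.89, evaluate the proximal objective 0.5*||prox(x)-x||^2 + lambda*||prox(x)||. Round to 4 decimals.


Step 1: Compute ||x||.
||x|| = 8.5809
Step 2: Compute scaling factor.
scale = max(0, 1 - 0.89/8.5809) = 0.8963
Step 3: prox(x) = [3.8689, -0.1721, -4.6281, -4.7679]
||prox(x)|| = 7.6909
Step 4: Proximal objective.
0.5*||prox-x||^2 = 0.3961
lambda*||prox|| = 6.8449
Total = 7.241


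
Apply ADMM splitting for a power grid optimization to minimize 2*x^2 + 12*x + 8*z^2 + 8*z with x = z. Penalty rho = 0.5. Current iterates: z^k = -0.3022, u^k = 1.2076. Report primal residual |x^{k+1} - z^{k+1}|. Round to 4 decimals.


ADMM iteration with rho = 0.5, z^k = -0.3022, u^k = 1.2076
Step 1: x-update.
Minimize 2*x^2 + 12*x + (0.5/2)*(x + 0.3022 + 1.2076)^2
FOC: (2*2 + 0.5)*x = -12 + 0.5*(-0.3022 - 1.2076)
x^{k+1} = -2.8344
Step 2: z-update.
Minimize 8*z^2 + 8*z + (0.5/2)*(-2.8344 - z + 1.2076)^2
FOC: (2*8 + 0.5)*z = -8 + 0.5*(-2.8344 + 1.2076)
z^{k+1} = -0.5341
Step 3: u-update.
u^{k+1} = 1.2076 - 2.8344 + 0.5341 = -1.0927
Step 4: Primal residual = |-2.8344 + 0.5341| = 2.3003


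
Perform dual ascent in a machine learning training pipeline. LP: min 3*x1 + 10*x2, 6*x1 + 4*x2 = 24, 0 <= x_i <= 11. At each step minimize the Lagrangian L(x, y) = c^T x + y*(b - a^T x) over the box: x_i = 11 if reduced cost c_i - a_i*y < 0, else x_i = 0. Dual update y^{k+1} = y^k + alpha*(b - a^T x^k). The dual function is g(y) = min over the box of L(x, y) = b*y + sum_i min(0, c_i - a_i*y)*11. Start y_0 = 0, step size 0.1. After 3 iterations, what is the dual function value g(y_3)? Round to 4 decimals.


Dual ascent for LP: min 3*x1 + 10*x2, 6*x1 + 4*x2 = 24, 0 <= x_i <= 11
Step 1: y^k = 0.0, reduced costs: (3.0, 10.0)
  x^k = (0.0, 0.0), subgradient = b - a^T x = 24.0
  y^{k+1} = 0.0 + 0.1*24.0 = 2.4
Step 2: y^k = 2.4, reduced costs: (-11.4, 0.4)
  x^k = (11.0, 0.0), subgradient = b - a^T x = -42.0
  y^{k+1} = 2.4 + 0.1*-42.0 = -1.8
Step 3: y^k = -1.8, reduced costs: (13.8, 17.2)
  x^k = (0.0, 0.0), subgradient = b - a^T x = 24.0
  y^{k+1} = -1.8 + 0.1*24.0 = 0.6
Dual objective at y_3 = 0.6: reduced costs (-0.6, 7.6), box minimizer x = (11.0, 0.0)
g(y_3) = b*y + (c1 - a1*y)*x1 + (c2 - a2*y)*x2 = 24*0.6 + (-0.6)*11.0 + 7.6*0.0 = 14.4 - 6.6 + 0.0 = 7.8


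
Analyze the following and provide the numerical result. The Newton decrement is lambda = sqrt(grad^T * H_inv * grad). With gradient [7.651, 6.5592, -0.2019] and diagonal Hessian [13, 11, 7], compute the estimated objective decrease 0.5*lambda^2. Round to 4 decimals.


Step 1: H is diagonal, so H^(-1) * g = [0.5885, 0.5963, -0.0288].
Step 2: g^T H^(-1) g = sum_i g_i^2 / H_ii
  = (7.651)^2/13 + (6.5592)^2/11 + (-0.2019)^2/7
  = 4.5029 + 3.9112 + 0.0058 = 8.4199
Step 3: Objective decrease = 0.5 * g^T H^(-1) g = 4.21


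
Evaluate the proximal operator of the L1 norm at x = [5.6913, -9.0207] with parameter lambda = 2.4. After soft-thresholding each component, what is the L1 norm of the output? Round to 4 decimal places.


Soft-thresholding with lambda = 2.4:
prox(5.6913) = sign(5.6913)*max(|5.6913| - 2.4, 0) = 3.2913
prox(-9.0207) = sign(-9.0207)*max(|-9.0207| - 2.4, 0) = -6.6207
prox(x) = [3.2913, -6.6207]
||prox(x)||_1 = 3.2913 + 6.6207 = 9.912


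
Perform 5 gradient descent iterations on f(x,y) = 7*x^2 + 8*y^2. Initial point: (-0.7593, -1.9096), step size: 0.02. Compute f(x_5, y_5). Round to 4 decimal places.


Gradient descent on f(x,y) = 7*x^2 + 8*y^2.
Starting point: (-0.7593, -1.9096), alpha = 0.02
Step 1: grad_x = 2*7*-0.7593 = -10.6302, grad_y = 2*8*-1.9096 = -30.5536
  x_1 = -0.7593 - 0.02*-10.6302 = -0.5467
  y_1 = -1.9096 - 0.02*-30.5536 = -1.2985
Step 2: grad_x = 2*7*-0.5467 = -7.6537, grad_y = 2*8*-1.2985 = -20.7764
  x_2 = -0.5467 - 0.02*-7.6537 = -0.3936
  y_2 = -1.2985 - 0.02*-20.7764 = -0.883
Step 3: grad_x = 2*7*-0.3936 = -5.5107, grad_y = 2*8*-0.883 = -14.128
  x_3 = -0.3936 - 0.02*-5.5107 = -0.2834
  y_3 = -0.883 - 0.02*-14.128 = -0.6004
Step 4: grad_x = 2*7*-0.2834 = -3.9677, grad_y = 2*8*-0.6004 = -9.607
  x_4 = -0.2834 - 0.02*-3.9677 = -0.2041
  y_4 = -0.6004 - 0.02*-9.607 = -0.4083
Step 5: grad_x = 2*7*-0.2041 = -2.8567, grad_y = 2*8*-0.4083 = -6.5328
  x_5 = -0.2041 - 0.02*-2.8567 = -0.1469
  y_5 = -0.4083 - 0.02*-6.5328 = -0.2776
f(-0.1469, -0.2776) = 7*(-0.1469)^2 + 8*(-0.2776)^2 = 0.7678
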